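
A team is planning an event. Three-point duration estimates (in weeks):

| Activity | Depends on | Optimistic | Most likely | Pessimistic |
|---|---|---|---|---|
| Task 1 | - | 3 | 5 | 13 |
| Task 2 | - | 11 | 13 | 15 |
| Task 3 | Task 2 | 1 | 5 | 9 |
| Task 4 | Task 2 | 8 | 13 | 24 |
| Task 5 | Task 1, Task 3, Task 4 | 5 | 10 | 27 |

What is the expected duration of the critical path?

te_Task 1 = (3 + 4·5 + 13)/6 = 36/6 = 6
te_Task 2 = (11 + 4·13 + 15)/6 = 78/6 = 13
te_Task 3 = (1 + 4·5 + 9)/6 = 30/6 = 5
te_Task 4 = (8 + 4·13 + 24)/6 = 84/6 = 14
te_Task 5 = (5 + 4·10 + 27)/6 = 72/6 = 12

Forward pass:
ES_Task 1 = 0; EF_Task 1 = 6
ES_Task 2 = 0; EF_Task 2 = 13
ES_Task 3 = 13; EF_Task 3 = 13+5 = 18
ES_Task 4 = 13; EF_Task 4 = 13+14 = 27
ES_Task 5 = max(EF_Task 1=6, EF_Task 3=18, EF_Task 4=27) = 27; EF_Task 5 = 27+12 = 39
Expected project duration μ = 39 weeks. Critical path: Task 2 → Task 4 → Task 5.

39 weeks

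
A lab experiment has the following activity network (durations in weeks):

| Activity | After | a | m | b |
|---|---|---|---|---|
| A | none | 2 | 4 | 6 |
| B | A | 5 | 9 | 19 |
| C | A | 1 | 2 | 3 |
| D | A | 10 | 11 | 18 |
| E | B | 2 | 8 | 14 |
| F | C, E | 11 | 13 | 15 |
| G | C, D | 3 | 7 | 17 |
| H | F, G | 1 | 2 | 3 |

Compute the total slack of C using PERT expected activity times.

te_A = (2 + 4·4 + 6)/6 = 24/6 = 4
te_B = (5 + 4·9 + 19)/6 = 60/6 = 10
te_C = (1 + 4·2 + 3)/6 = 12/6 = 2
te_D = (10 + 4·11 + 18)/6 = 72/6 = 12
te_E = (2 + 4·8 + 14)/6 = 48/6 = 8
te_F = (11 + 4·13 + 15)/6 = 78/6 = 13
te_G = (3 + 4·7 + 17)/6 = 48/6 = 8
te_H = (1 + 4·2 + 3)/6 = 12/6 = 2

Forward pass:
ES_A = 0; EF_A = 4
ES_B = 4; EF_B = 4+10 = 14
ES_C = 4; EF_C = 4+2 = 6
ES_D = 4; EF_D = 4+12 = 16
ES_E = 14; EF_E = 14+8 = 22
ES_F = max(EF_C=6, EF_E=22) = 22; EF_F = 22+13 = 35
ES_G = max(EF_C=6, EF_D=16) = 16; EF_G = 16+8 = 24
ES_H = max(EF_F=35, EF_G=24) = 35; EF_H = 35+2 = 37
Expected project duration μ = 37 weeks. Critical path: A → B → E → F → H.

Backward pass:
LF_H = 37; LS_H = 37−2 = 35
LF_G = LS_H = 35; LS_G = 35−8 = 27
LF_F = LS_H = 35; LS_F = 35−13 = 22
LF_E = LS_F = 22; LS_E = 22−8 = 14
LF_D = LS_G = 27; LS_D = 27−12 = 15
LF_C = min(LS_F=22, LS_G=27) = 22; LS_C = 22−2 = 20
LF_B = LS_E = 14; LS_B = 14−10 = 4
LF_A = min(LS_B=4, LS_C=20, LS_D=15) = 4; LS_A = 4−4 = 0
Slack_C = LS_C − ES_C = 20 − 4 = 16

16 weeks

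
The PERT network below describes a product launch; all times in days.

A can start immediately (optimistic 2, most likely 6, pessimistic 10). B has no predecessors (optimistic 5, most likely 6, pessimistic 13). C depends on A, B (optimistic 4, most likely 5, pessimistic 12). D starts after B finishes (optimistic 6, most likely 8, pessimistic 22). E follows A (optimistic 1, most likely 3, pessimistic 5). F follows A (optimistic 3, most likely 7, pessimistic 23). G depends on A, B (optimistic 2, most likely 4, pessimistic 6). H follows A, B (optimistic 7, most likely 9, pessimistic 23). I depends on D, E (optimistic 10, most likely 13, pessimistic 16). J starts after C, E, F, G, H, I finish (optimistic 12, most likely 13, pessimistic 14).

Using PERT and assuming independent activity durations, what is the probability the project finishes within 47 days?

te_A = (2 + 4·6 + 10)/6 = 36/6 = 6; σ²_A = ((10−2)/6)² = 1.778
te_B = (5 + 4·6 + 13)/6 = 42/6 = 7; σ²_B = ((13−5)/6)² = 1.778
te_C = (4 + 4·5 + 12)/6 = 36/6 = 6; σ²_C = ((12−4)/6)² = 1.778
te_D = (6 + 4·8 + 22)/6 = 60/6 = 10; σ²_D = ((22−6)/6)² = 7.111
te_E = (1 + 4·3 + 5)/6 = 18/6 = 3; σ²_E = ((5−1)/6)² = 0.444
te_F = (3 + 4·7 + 23)/6 = 54/6 = 9; σ²_F = ((23−3)/6)² = 11.111
te_G = (2 + 4·4 + 6)/6 = 24/6 = 4; σ²_G = ((6−2)/6)² = 0.444
te_H = (7 + 4·9 + 23)/6 = 66/6 = 11; σ²_H = ((23−7)/6)² = 7.111
te_I = (10 + 4·13 + 16)/6 = 78/6 = 13; σ²_I = ((16−10)/6)² = 1.000
te_J = (12 + 4·13 + 14)/6 = 78/6 = 13; σ²_J = ((14−12)/6)² = 0.111

Forward pass:
ES_A = 0; EF_A = 6
ES_B = 0; EF_B = 7
ES_C = max(EF_A=6, EF_B=7) = 7; EF_C = 7+6 = 13
ES_D = 7; EF_D = 7+10 = 17
ES_E = 6; EF_E = 6+3 = 9
ES_F = 6; EF_F = 6+9 = 15
ES_G = max(EF_A=6, EF_B=7) = 7; EF_G = 7+4 = 11
ES_H = max(EF_A=6, EF_B=7) = 7; EF_H = 7+11 = 18
ES_I = max(EF_D=17, EF_E=9) = 17; EF_I = 17+13 = 30
ES_J = max(EF_C=13, EF_E=9, EF_F=15, EF_G=11, EF_H=18, EF_I=30) = 30; EF_J = 30+13 = 43
Expected project duration μ = 43 days. Critical path: B → D → I → J.

Variance along critical path = 1.778 + 7.111 + 1.000 + 0.111 = 10.000; σ = √10.000 = 3.162 days.
Z = (47 − 43) / 3.162 = 1.265
P(T ≤ 47) = Φ(1.265) ≈ 0.897

0.897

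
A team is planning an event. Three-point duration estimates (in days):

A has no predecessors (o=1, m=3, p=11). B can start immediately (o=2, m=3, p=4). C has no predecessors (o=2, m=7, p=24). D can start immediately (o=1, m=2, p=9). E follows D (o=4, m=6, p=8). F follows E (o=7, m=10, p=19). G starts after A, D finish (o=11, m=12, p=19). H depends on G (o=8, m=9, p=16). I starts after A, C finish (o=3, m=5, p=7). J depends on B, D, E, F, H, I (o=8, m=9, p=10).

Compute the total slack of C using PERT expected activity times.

te_A = (1 + 4·3 + 11)/6 = 24/6 = 4
te_B = (2 + 4·3 + 4)/6 = 18/6 = 3
te_C = (2 + 4·7 + 24)/6 = 54/6 = 9
te_D = (1 + 4·2 + 9)/6 = 18/6 = 3
te_E = (4 + 4·6 + 8)/6 = 36/6 = 6
te_F = (7 + 4·10 + 19)/6 = 66/6 = 11
te_G = (11 + 4·12 + 19)/6 = 78/6 = 13
te_H = (8 + 4·9 + 16)/6 = 60/6 = 10
te_I = (3 + 4·5 + 7)/6 = 30/6 = 5
te_J = (8 + 4·9 + 10)/6 = 54/6 = 9

Forward pass:
ES_A = 0; EF_A = 4
ES_B = 0; EF_B = 3
ES_C = 0; EF_C = 9
ES_D = 0; EF_D = 3
ES_E = 3; EF_E = 3+6 = 9
ES_F = 9; EF_F = 9+11 = 20
ES_G = max(EF_A=4, EF_D=3) = 4; EF_G = 4+13 = 17
ES_H = 17; EF_H = 17+10 = 27
ES_I = max(EF_A=4, EF_C=9) = 9; EF_I = 9+5 = 14
ES_J = max(EF_B=3, EF_D=3, EF_E=9, EF_F=20, EF_H=27, EF_I=14) = 27; EF_J = 27+9 = 36
Expected project duration μ = 36 days. Critical path: A → G → H → J.

Backward pass:
LF_J = 36; LS_J = 36−9 = 27
LF_I = LS_J = 27; LS_I = 27−5 = 22
LF_H = LS_J = 27; LS_H = 27−10 = 17
LF_G = LS_H = 17; LS_G = 17−13 = 4
LF_F = LS_J = 27; LS_F = 27−11 = 16
LF_E = min(LS_F=16, LS_J=27) = 16; LS_E = 16−6 = 10
LF_D = min(LS_E=10, LS_G=4, LS_J=27) = 4; LS_D = 4−3 = 1
LF_C = LS_I = 22; LS_C = 22−9 = 13
LF_B = LS_J = 27; LS_B = 27−3 = 24
LF_A = min(LS_G=4, LS_I=22) = 4; LS_A = 4−4 = 0
Slack_C = LS_C − ES_C = 13 − 0 = 13

13 days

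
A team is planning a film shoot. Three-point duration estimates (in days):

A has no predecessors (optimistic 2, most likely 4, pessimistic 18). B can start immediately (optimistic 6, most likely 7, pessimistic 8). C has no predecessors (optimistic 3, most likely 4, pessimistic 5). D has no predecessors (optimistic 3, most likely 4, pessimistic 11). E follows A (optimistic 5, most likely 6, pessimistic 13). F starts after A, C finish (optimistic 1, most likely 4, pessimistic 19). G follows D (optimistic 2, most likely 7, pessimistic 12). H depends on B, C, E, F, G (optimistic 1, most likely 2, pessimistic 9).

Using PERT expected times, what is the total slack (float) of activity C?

3 days

te_A = (2 + 4·4 + 18)/6 = 36/6 = 6
te_B = (6 + 4·7 + 8)/6 = 42/6 = 7
te_C = (3 + 4·4 + 5)/6 = 24/6 = 4
te_D = (3 + 4·4 + 11)/6 = 30/6 = 5
te_E = (5 + 4·6 + 13)/6 = 42/6 = 7
te_F = (1 + 4·4 + 19)/6 = 36/6 = 6
te_G = (2 + 4·7 + 12)/6 = 42/6 = 7
te_H = (1 + 4·2 + 9)/6 = 18/6 = 3

Forward pass:
ES_A = 0; EF_A = 6
ES_B = 0; EF_B = 7
ES_C = 0; EF_C = 4
ES_D = 0; EF_D = 5
ES_E = 6; EF_E = 6+7 = 13
ES_F = max(EF_A=6, EF_C=4) = 6; EF_F = 6+6 = 12
ES_G = 5; EF_G = 5+7 = 12
ES_H = max(EF_B=7, EF_C=4, EF_E=13, EF_F=12, EF_G=12) = 13; EF_H = 13+3 = 16
Expected project duration μ = 16 days. Critical path: A → E → H.

Backward pass:
LF_H = 16; LS_H = 16−3 = 13
LF_G = LS_H = 13; LS_G = 13−7 = 6
LF_F = LS_H = 13; LS_F = 13−6 = 7
LF_E = LS_H = 13; LS_E = 13−7 = 6
LF_D = LS_G = 6; LS_D = 6−5 = 1
LF_C = min(LS_F=7, LS_H=13) = 7; LS_C = 7−4 = 3
LF_B = LS_H = 13; LS_B = 13−7 = 6
LF_A = min(LS_E=6, LS_F=7) = 6; LS_A = 6−6 = 0
Slack_C = LS_C − ES_C = 3 − 0 = 3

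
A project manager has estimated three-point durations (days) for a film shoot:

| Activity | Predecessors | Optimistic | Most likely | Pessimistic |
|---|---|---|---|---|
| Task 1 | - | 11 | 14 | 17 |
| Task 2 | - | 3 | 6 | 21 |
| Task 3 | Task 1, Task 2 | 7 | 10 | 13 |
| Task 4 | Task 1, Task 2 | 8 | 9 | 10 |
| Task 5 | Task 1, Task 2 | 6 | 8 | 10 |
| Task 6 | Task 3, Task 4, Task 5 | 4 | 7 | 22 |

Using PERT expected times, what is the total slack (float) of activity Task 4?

1 days

te_Task 1 = (11 + 4·14 + 17)/6 = 84/6 = 14
te_Task 2 = (3 + 4·6 + 21)/6 = 48/6 = 8
te_Task 3 = (7 + 4·10 + 13)/6 = 60/6 = 10
te_Task 4 = (8 + 4·9 + 10)/6 = 54/6 = 9
te_Task 5 = (6 + 4·8 + 10)/6 = 48/6 = 8
te_Task 6 = (4 + 4·7 + 22)/6 = 54/6 = 9

Forward pass:
ES_Task 1 = 0; EF_Task 1 = 14
ES_Task 2 = 0; EF_Task 2 = 8
ES_Task 3 = max(EF_Task 1=14, EF_Task 2=8) = 14; EF_Task 3 = 14+10 = 24
ES_Task 4 = max(EF_Task 1=14, EF_Task 2=8) = 14; EF_Task 4 = 14+9 = 23
ES_Task 5 = max(EF_Task 1=14, EF_Task 2=8) = 14; EF_Task 5 = 14+8 = 22
ES_Task 6 = max(EF_Task 3=24, EF_Task 4=23, EF_Task 5=22) = 24; EF_Task 6 = 24+9 = 33
Expected project duration μ = 33 days. Critical path: Task 1 → Task 3 → Task 6.

Backward pass:
LF_Task 6 = 33; LS_Task 6 = 33−9 = 24
LF_Task 5 = LS_Task 6 = 24; LS_Task 5 = 24−8 = 16
LF_Task 4 = LS_Task 6 = 24; LS_Task 4 = 24−9 = 15
LF_Task 3 = LS_Task 6 = 24; LS_Task 3 = 24−10 = 14
LF_Task 2 = min(LS_Task 3=14, LS_Task 4=15, LS_Task 5=16) = 14; LS_Task 2 = 14−8 = 6
LF_Task 1 = min(LS_Task 3=14, LS_Task 4=15, LS_Task 5=16) = 14; LS_Task 1 = 14−14 = 0
Slack_Task 4 = LS_Task 4 − ES_Task 4 = 15 − 14 = 1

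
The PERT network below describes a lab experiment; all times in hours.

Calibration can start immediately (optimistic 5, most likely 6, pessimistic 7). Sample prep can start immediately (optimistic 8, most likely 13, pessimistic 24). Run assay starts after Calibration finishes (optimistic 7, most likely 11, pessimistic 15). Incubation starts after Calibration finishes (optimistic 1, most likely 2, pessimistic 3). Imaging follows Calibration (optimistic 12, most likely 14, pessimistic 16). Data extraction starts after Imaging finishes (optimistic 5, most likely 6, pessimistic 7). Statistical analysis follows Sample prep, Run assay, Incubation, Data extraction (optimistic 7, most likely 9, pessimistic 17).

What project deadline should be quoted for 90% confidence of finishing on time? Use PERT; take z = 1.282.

38.4 hours

te_Calibration = (5 + 4·6 + 7)/6 = 36/6 = 6; σ²_Calibration = ((7−5)/6)² = 0.111
te_Sample prep = (8 + 4·13 + 24)/6 = 84/6 = 14; σ²_Sample prep = ((24−8)/6)² = 7.111
te_Run assay = (7 + 4·11 + 15)/6 = 66/6 = 11; σ²_Run assay = ((15−7)/6)² = 1.778
te_Incubation = (1 + 4·2 + 3)/6 = 12/6 = 2; σ²_Incubation = ((3−1)/6)² = 0.111
te_Imaging = (12 + 4·14 + 16)/6 = 84/6 = 14; σ²_Imaging = ((16−12)/6)² = 0.444
te_Data extraction = (5 + 4·6 + 7)/6 = 36/6 = 6; σ²_Data extraction = ((7−5)/6)² = 0.111
te_Statistical analysis = (7 + 4·9 + 17)/6 = 60/6 = 10; σ²_Statistical analysis = ((17−7)/6)² = 2.778

Forward pass:
ES_Calibration = 0; EF_Calibration = 6
ES_Sample prep = 0; EF_Sample prep = 14
ES_Run assay = 6; EF_Run assay = 6+11 = 17
ES_Incubation = 6; EF_Incubation = 6+2 = 8
ES_Imaging = 6; EF_Imaging = 6+14 = 20
ES_Data extraction = 20; EF_Data extraction = 20+6 = 26
ES_Statistical analysis = max(EF_Sample prep=14, EF_Run assay=17, EF_Incubation=8, EF_Data extraction=26) = 26; EF_Statistical analysis = 26+10 = 36
Expected project duration μ = 36 hours. Critical path: Calibration → Imaging → Data extraction → Statistical analysis.

Variance along critical path = 0.111 + 0.444 + 0.111 + 2.778 = 3.444; σ = 1.856 hours.
D = μ + z·σ = 36 + 1.282·1.856 = 38.4 hours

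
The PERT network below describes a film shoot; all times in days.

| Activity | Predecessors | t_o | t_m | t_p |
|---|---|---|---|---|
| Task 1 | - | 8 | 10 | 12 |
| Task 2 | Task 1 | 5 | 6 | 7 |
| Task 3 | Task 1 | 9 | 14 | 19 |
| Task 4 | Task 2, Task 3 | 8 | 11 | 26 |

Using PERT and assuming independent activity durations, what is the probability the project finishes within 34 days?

te_Task 1 = (8 + 4·10 + 12)/6 = 60/6 = 10; σ²_Task 1 = ((12−8)/6)² = 0.444
te_Task 2 = (5 + 4·6 + 7)/6 = 36/6 = 6; σ²_Task 2 = ((7−5)/6)² = 0.111
te_Task 3 = (9 + 4·14 + 19)/6 = 84/6 = 14; σ²_Task 3 = ((19−9)/6)² = 2.778
te_Task 4 = (8 + 4·11 + 26)/6 = 78/6 = 13; σ²_Task 4 = ((26−8)/6)² = 9.000

Forward pass:
ES_Task 1 = 0; EF_Task 1 = 10
ES_Task 2 = 10; EF_Task 2 = 10+6 = 16
ES_Task 3 = 10; EF_Task 3 = 10+14 = 24
ES_Task 4 = max(EF_Task 2=16, EF_Task 3=24) = 24; EF_Task 4 = 24+13 = 37
Expected project duration μ = 37 days. Critical path: Task 1 → Task 3 → Task 4.

Variance along critical path = 0.444 + 2.778 + 9.000 = 12.222; σ = √12.222 = 3.496 days.
Z = (34 − 37) / 3.496 = -0.858
P(T ≤ 34) = Φ(-0.858) ≈ 0.195

0.195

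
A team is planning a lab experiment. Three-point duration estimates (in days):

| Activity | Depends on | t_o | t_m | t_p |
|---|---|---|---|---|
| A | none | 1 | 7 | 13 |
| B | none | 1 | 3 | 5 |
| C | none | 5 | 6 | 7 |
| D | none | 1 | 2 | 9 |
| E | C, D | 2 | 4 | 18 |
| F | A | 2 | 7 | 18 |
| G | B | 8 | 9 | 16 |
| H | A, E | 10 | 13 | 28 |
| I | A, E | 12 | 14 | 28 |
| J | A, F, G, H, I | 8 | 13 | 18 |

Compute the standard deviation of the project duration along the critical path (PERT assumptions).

te_A = (1 + 4·7 + 13)/6 = 42/6 = 7; σ²_A = ((13−1)/6)² = 4.000
te_B = (1 + 4·3 + 5)/6 = 18/6 = 3; σ²_B = ((5−1)/6)² = 0.444
te_C = (5 + 4·6 + 7)/6 = 36/6 = 6; σ²_C = ((7−5)/6)² = 0.111
te_D = (1 + 4·2 + 9)/6 = 18/6 = 3; σ²_D = ((9−1)/6)² = 1.778
te_E = (2 + 4·4 + 18)/6 = 36/6 = 6; σ²_E = ((18−2)/6)² = 7.111
te_F = (2 + 4·7 + 18)/6 = 48/6 = 8; σ²_F = ((18−2)/6)² = 7.111
te_G = (8 + 4·9 + 16)/6 = 60/6 = 10; σ²_G = ((16−8)/6)² = 1.778
te_H = (10 + 4·13 + 28)/6 = 90/6 = 15; σ²_H = ((28−10)/6)² = 9.000
te_I = (12 + 4·14 + 28)/6 = 96/6 = 16; σ²_I = ((28−12)/6)² = 7.111
te_J = (8 + 4·13 + 18)/6 = 78/6 = 13; σ²_J = ((18−8)/6)² = 2.778

Forward pass:
ES_A = 0; EF_A = 7
ES_B = 0; EF_B = 3
ES_C = 0; EF_C = 6
ES_D = 0; EF_D = 3
ES_E = max(EF_C=6, EF_D=3) = 6; EF_E = 6+6 = 12
ES_F = 7; EF_F = 7+8 = 15
ES_G = 3; EF_G = 3+10 = 13
ES_H = max(EF_A=7, EF_E=12) = 12; EF_H = 12+15 = 27
ES_I = max(EF_A=7, EF_E=12) = 12; EF_I = 12+16 = 28
ES_J = max(EF_A=7, EF_F=15, EF_G=13, EF_H=27, EF_I=28) = 28; EF_J = 28+13 = 41
Expected project duration μ = 41 days. Critical path: C → E → I → J.

Variance along critical path = 0.111 + 7.111 + 7.111 + 2.778 = 17.111
σ = √17.111 = 4.137 days

4.14 days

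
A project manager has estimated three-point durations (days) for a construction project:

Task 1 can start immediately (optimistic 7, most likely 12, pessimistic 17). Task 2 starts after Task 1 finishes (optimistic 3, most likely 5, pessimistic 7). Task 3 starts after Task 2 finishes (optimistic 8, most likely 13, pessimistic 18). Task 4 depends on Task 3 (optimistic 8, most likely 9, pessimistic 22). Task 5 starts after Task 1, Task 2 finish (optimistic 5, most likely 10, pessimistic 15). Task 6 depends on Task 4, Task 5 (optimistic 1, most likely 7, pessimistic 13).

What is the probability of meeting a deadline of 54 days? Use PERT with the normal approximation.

te_Task 1 = (7 + 4·12 + 17)/6 = 72/6 = 12; σ²_Task 1 = ((17−7)/6)² = 2.778
te_Task 2 = (3 + 4·5 + 7)/6 = 30/6 = 5; σ²_Task 2 = ((7−3)/6)² = 0.444
te_Task 3 = (8 + 4·13 + 18)/6 = 78/6 = 13; σ²_Task 3 = ((18−8)/6)² = 2.778
te_Task 4 = (8 + 4·9 + 22)/6 = 66/6 = 11; σ²_Task 4 = ((22−8)/6)² = 5.444
te_Task 5 = (5 + 4·10 + 15)/6 = 60/6 = 10; σ²_Task 5 = ((15−5)/6)² = 2.778
te_Task 6 = (1 + 4·7 + 13)/6 = 42/6 = 7; σ²_Task 6 = ((13−1)/6)² = 4.000

Forward pass:
ES_Task 1 = 0; EF_Task 1 = 12
ES_Task 2 = 12; EF_Task 2 = 12+5 = 17
ES_Task 3 = 17; EF_Task 3 = 17+13 = 30
ES_Task 4 = 30; EF_Task 4 = 30+11 = 41
ES_Task 5 = max(EF_Task 1=12, EF_Task 2=17) = 17; EF_Task 5 = 17+10 = 27
ES_Task 6 = max(EF_Task 4=41, EF_Task 5=27) = 41; EF_Task 6 = 41+7 = 48
Expected project duration μ = 48 days. Critical path: Task 1 → Task 2 → Task 3 → Task 4 → Task 6.

Variance along critical path = 2.778 + 0.444 + 2.778 + 5.444 + 4.000 = 15.444; σ = √15.444 = 3.930 days.
Z = (54 − 48) / 3.930 = 1.527
P(T ≤ 54) = Φ(1.527) ≈ 0.937

0.937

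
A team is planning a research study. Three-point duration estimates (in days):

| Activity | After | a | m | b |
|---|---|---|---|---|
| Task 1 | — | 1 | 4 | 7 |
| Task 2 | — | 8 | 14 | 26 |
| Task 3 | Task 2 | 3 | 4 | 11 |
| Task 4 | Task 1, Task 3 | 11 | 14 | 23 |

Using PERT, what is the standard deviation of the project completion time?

3.84 days

te_Task 1 = (1 + 4·4 + 7)/6 = 24/6 = 4; σ²_Task 1 = ((7−1)/6)² = 1.000
te_Task 2 = (8 + 4·14 + 26)/6 = 90/6 = 15; σ²_Task 2 = ((26−8)/6)² = 9.000
te_Task 3 = (3 + 4·4 + 11)/6 = 30/6 = 5; σ²_Task 3 = ((11−3)/6)² = 1.778
te_Task 4 = (11 + 4·14 + 23)/6 = 90/6 = 15; σ²_Task 4 = ((23−11)/6)² = 4.000

Forward pass:
ES_Task 1 = 0; EF_Task 1 = 4
ES_Task 2 = 0; EF_Task 2 = 15
ES_Task 3 = 15; EF_Task 3 = 15+5 = 20
ES_Task 4 = max(EF_Task 1=4, EF_Task 3=20) = 20; EF_Task 4 = 20+15 = 35
Expected project duration μ = 35 days. Critical path: Task 2 → Task 3 → Task 4.

Variance along critical path = 9.000 + 1.778 + 4.000 = 14.778
σ = √14.778 = 3.844 days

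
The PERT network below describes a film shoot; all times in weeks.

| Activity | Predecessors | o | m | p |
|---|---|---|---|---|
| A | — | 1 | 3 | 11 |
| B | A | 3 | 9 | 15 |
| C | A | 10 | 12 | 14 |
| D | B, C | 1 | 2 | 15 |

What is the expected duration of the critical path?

te_A = (1 + 4·3 + 11)/6 = 24/6 = 4
te_B = (3 + 4·9 + 15)/6 = 54/6 = 9
te_C = (10 + 4·12 + 14)/6 = 72/6 = 12
te_D = (1 + 4·2 + 15)/6 = 24/6 = 4

Forward pass:
ES_A = 0; EF_A = 4
ES_B = 4; EF_B = 4+9 = 13
ES_C = 4; EF_C = 4+12 = 16
ES_D = max(EF_B=13, EF_C=16) = 16; EF_D = 16+4 = 20
Expected project duration μ = 20 weeks. Critical path: A → C → D.

20 weeks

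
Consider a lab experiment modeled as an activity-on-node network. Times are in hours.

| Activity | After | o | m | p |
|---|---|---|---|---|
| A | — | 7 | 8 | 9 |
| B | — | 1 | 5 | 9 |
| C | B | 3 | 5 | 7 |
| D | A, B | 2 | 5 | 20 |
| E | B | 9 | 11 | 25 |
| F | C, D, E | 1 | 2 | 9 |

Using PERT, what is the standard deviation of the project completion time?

3.27 hours

te_A = (7 + 4·8 + 9)/6 = 48/6 = 8; σ²_A = ((9−7)/6)² = 0.111
te_B = (1 + 4·5 + 9)/6 = 30/6 = 5; σ²_B = ((9−1)/6)² = 1.778
te_C = (3 + 4·5 + 7)/6 = 30/6 = 5; σ²_C = ((7−3)/6)² = 0.444
te_D = (2 + 4·5 + 20)/6 = 42/6 = 7; σ²_D = ((20−2)/6)² = 9.000
te_E = (9 + 4·11 + 25)/6 = 78/6 = 13; σ²_E = ((25−9)/6)² = 7.111
te_F = (1 + 4·2 + 9)/6 = 18/6 = 3; σ²_F = ((9−1)/6)² = 1.778

Forward pass:
ES_A = 0; EF_A = 8
ES_B = 0; EF_B = 5
ES_C = 5; EF_C = 5+5 = 10
ES_D = max(EF_A=8, EF_B=5) = 8; EF_D = 8+7 = 15
ES_E = 5; EF_E = 5+13 = 18
ES_F = max(EF_C=10, EF_D=15, EF_E=18) = 18; EF_F = 18+3 = 21
Expected project duration μ = 21 hours. Critical path: B → E → F.

Variance along critical path = 1.778 + 7.111 + 1.778 = 10.667
σ = √10.667 = 3.266 hours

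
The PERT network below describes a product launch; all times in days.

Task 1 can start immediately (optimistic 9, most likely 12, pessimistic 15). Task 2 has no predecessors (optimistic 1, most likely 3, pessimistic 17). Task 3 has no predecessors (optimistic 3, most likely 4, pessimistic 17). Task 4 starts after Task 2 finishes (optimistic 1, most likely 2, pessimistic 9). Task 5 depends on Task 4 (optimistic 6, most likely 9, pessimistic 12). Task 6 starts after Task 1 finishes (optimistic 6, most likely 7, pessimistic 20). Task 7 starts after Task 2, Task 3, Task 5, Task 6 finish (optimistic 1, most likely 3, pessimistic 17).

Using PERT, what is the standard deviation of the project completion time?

te_Task 1 = (9 + 4·12 + 15)/6 = 72/6 = 12; σ²_Task 1 = ((15−9)/6)² = 1.000
te_Task 2 = (1 + 4·3 + 17)/6 = 30/6 = 5; σ²_Task 2 = ((17−1)/6)² = 7.111
te_Task 3 = (3 + 4·4 + 17)/6 = 36/6 = 6; σ²_Task 3 = ((17−3)/6)² = 5.444
te_Task 4 = (1 + 4·2 + 9)/6 = 18/6 = 3; σ²_Task 4 = ((9−1)/6)² = 1.778
te_Task 5 = (6 + 4·9 + 12)/6 = 54/6 = 9; σ²_Task 5 = ((12−6)/6)² = 1.000
te_Task 6 = (6 + 4·7 + 20)/6 = 54/6 = 9; σ²_Task 6 = ((20−6)/6)² = 5.444
te_Task 7 = (1 + 4·3 + 17)/6 = 30/6 = 5; σ²_Task 7 = ((17−1)/6)² = 7.111

Forward pass:
ES_Task 1 = 0; EF_Task 1 = 12
ES_Task 2 = 0; EF_Task 2 = 5
ES_Task 3 = 0; EF_Task 3 = 6
ES_Task 4 = 5; EF_Task 4 = 5+3 = 8
ES_Task 5 = 8; EF_Task 5 = 8+9 = 17
ES_Task 6 = 12; EF_Task 6 = 12+9 = 21
ES_Task 7 = max(EF_Task 2=5, EF_Task 3=6, EF_Task 5=17, EF_Task 6=21) = 21; EF_Task 7 = 21+5 = 26
Expected project duration μ = 26 days. Critical path: Task 1 → Task 6 → Task 7.

Variance along critical path = 1.000 + 5.444 + 7.111 = 13.556
σ = √13.556 = 3.682 days

3.68 days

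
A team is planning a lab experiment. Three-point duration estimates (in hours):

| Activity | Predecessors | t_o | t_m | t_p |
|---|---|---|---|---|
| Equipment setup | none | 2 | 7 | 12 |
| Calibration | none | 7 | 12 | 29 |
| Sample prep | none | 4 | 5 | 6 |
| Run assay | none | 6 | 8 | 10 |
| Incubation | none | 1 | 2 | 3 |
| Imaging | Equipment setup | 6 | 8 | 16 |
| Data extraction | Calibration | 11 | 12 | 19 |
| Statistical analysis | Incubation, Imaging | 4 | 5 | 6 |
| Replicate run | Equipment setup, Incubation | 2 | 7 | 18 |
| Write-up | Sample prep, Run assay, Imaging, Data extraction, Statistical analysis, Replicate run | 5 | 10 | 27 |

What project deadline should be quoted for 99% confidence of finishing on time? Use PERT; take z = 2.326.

te_Equipment setup = (2 + 4·7 + 12)/6 = 42/6 = 7; σ²_Equipment setup = ((12−2)/6)² = 2.778
te_Calibration = (7 + 4·12 + 29)/6 = 84/6 = 14; σ²_Calibration = ((29−7)/6)² = 13.444
te_Sample prep = (4 + 4·5 + 6)/6 = 30/6 = 5; σ²_Sample prep = ((6−4)/6)² = 0.111
te_Run assay = (6 + 4·8 + 10)/6 = 48/6 = 8; σ²_Run assay = ((10−6)/6)² = 0.444
te_Incubation = (1 + 4·2 + 3)/6 = 12/6 = 2; σ²_Incubation = ((3−1)/6)² = 0.111
te_Imaging = (6 + 4·8 + 16)/6 = 54/6 = 9; σ²_Imaging = ((16−6)/6)² = 2.778
te_Data extraction = (11 + 4·12 + 19)/6 = 78/6 = 13; σ²_Data extraction = ((19−11)/6)² = 1.778
te_Statistical analysis = (4 + 4·5 + 6)/6 = 30/6 = 5; σ²_Statistical analysis = ((6−4)/6)² = 0.111
te_Replicate run = (2 + 4·7 + 18)/6 = 48/6 = 8; σ²_Replicate run = ((18−2)/6)² = 7.111
te_Write-up = (5 + 4·10 + 27)/6 = 72/6 = 12; σ²_Write-up = ((27−5)/6)² = 13.444

Forward pass:
ES_Equipment setup = 0; EF_Equipment setup = 7
ES_Calibration = 0; EF_Calibration = 14
ES_Sample prep = 0; EF_Sample prep = 5
ES_Run assay = 0; EF_Run assay = 8
ES_Incubation = 0; EF_Incubation = 2
ES_Imaging = 7; EF_Imaging = 7+9 = 16
ES_Data extraction = 14; EF_Data extraction = 14+13 = 27
ES_Statistical analysis = max(EF_Incubation=2, EF_Imaging=16) = 16; EF_Statistical analysis = 16+5 = 21
ES_Replicate run = max(EF_Equipment setup=7, EF_Incubation=2) = 7; EF_Replicate run = 7+8 = 15
ES_Write-up = max(EF_Sample prep=5, EF_Run assay=8, EF_Imaging=16, EF_Data extraction=27, EF_Statistical analysis=21, EF_Replicate run=15) = 27; EF_Write-up = 27+12 = 39
Expected project duration μ = 39 hours. Critical path: Calibration → Data extraction → Write-up.

Variance along critical path = 13.444 + 1.778 + 13.444 = 28.667; σ = 5.354 hours.
D = μ + z·σ = 39 + 2.326·5.354 = 51.5 hours

51.5 hours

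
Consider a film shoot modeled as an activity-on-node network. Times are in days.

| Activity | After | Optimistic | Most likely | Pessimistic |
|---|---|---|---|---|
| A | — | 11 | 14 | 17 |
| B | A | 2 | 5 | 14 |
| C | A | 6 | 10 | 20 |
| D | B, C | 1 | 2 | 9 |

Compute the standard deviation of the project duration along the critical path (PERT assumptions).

te_A = (11 + 4·14 + 17)/6 = 84/6 = 14; σ²_A = ((17−11)/6)² = 1.000
te_B = (2 + 4·5 + 14)/6 = 36/6 = 6; σ²_B = ((14−2)/6)² = 4.000
te_C = (6 + 4·10 + 20)/6 = 66/6 = 11; σ²_C = ((20−6)/6)² = 5.444
te_D = (1 + 4·2 + 9)/6 = 18/6 = 3; σ²_D = ((9−1)/6)² = 1.778

Forward pass:
ES_A = 0; EF_A = 14
ES_B = 14; EF_B = 14+6 = 20
ES_C = 14; EF_C = 14+11 = 25
ES_D = max(EF_B=20, EF_C=25) = 25; EF_D = 25+3 = 28
Expected project duration μ = 28 days. Critical path: A → C → D.

Variance along critical path = 1.000 + 5.444 + 1.778 = 8.222
σ = √8.222 = 2.867 days

2.87 days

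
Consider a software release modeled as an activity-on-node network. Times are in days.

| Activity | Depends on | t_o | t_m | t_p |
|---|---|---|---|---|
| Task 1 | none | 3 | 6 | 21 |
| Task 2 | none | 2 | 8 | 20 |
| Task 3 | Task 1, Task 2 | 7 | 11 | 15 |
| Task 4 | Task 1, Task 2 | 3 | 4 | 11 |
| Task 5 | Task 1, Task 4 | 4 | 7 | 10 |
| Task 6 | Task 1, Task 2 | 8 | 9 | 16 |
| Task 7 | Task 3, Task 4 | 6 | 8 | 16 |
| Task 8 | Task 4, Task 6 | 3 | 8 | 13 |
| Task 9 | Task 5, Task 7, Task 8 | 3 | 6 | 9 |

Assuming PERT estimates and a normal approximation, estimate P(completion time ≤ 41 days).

te_Task 1 = (3 + 4·6 + 21)/6 = 48/6 = 8; σ²_Task 1 = ((21−3)/6)² = 9.000
te_Task 2 = (2 + 4·8 + 20)/6 = 54/6 = 9; σ²_Task 2 = ((20−2)/6)² = 9.000
te_Task 3 = (7 + 4·11 + 15)/6 = 66/6 = 11; σ²_Task 3 = ((15−7)/6)² = 1.778
te_Task 4 = (3 + 4·4 + 11)/6 = 30/6 = 5; σ²_Task 4 = ((11−3)/6)² = 1.778
te_Task 5 = (4 + 4·7 + 10)/6 = 42/6 = 7; σ²_Task 5 = ((10−4)/6)² = 1.000
te_Task 6 = (8 + 4·9 + 16)/6 = 60/6 = 10; σ²_Task 6 = ((16−8)/6)² = 1.778
te_Task 7 = (6 + 4·8 + 16)/6 = 54/6 = 9; σ²_Task 7 = ((16−6)/6)² = 2.778
te_Task 8 = (3 + 4·8 + 13)/6 = 48/6 = 8; σ²_Task 8 = ((13−3)/6)² = 2.778
te_Task 9 = (3 + 4·6 + 9)/6 = 36/6 = 6; σ²_Task 9 = ((9−3)/6)² = 1.000

Forward pass:
ES_Task 1 = 0; EF_Task 1 = 8
ES_Task 2 = 0; EF_Task 2 = 9
ES_Task 3 = max(EF_Task 1=8, EF_Task 2=9) = 9; EF_Task 3 = 9+11 = 20
ES_Task 4 = max(EF_Task 1=8, EF_Task 2=9) = 9; EF_Task 4 = 9+5 = 14
ES_Task 5 = max(EF_Task 1=8, EF_Task 4=14) = 14; EF_Task 5 = 14+7 = 21
ES_Task 6 = max(EF_Task 1=8, EF_Task 2=9) = 9; EF_Task 6 = 9+10 = 19
ES_Task 7 = max(EF_Task 3=20, EF_Task 4=14) = 20; EF_Task 7 = 20+9 = 29
ES_Task 8 = max(EF_Task 4=14, EF_Task 6=19) = 19; EF_Task 8 = 19+8 = 27
ES_Task 9 = max(EF_Task 5=21, EF_Task 7=29, EF_Task 8=27) = 29; EF_Task 9 = 29+6 = 35
Expected project duration μ = 35 days. Critical path: Task 2 → Task 3 → Task 7 → Task 9.

Variance along critical path = 9.000 + 1.778 + 2.778 + 1.000 = 14.556; σ = √14.556 = 3.815 days.
Z = (41 − 35) / 3.815 = 1.573
P(T ≤ 41) = Φ(1.573) ≈ 0.942

0.942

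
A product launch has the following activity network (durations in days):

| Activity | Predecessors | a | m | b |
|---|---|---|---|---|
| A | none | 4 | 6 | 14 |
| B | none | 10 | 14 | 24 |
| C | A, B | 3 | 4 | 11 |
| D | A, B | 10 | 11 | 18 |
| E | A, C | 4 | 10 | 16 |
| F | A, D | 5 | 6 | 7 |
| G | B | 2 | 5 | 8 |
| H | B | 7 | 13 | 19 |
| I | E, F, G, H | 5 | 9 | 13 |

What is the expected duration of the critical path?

42 days

te_A = (4 + 4·6 + 14)/6 = 42/6 = 7
te_B = (10 + 4·14 + 24)/6 = 90/6 = 15
te_C = (3 + 4·4 + 11)/6 = 30/6 = 5
te_D = (10 + 4·11 + 18)/6 = 72/6 = 12
te_E = (4 + 4·10 + 16)/6 = 60/6 = 10
te_F = (5 + 4·6 + 7)/6 = 36/6 = 6
te_G = (2 + 4·5 + 8)/6 = 30/6 = 5
te_H = (7 + 4·13 + 19)/6 = 78/6 = 13
te_I = (5 + 4·9 + 13)/6 = 54/6 = 9

Forward pass:
ES_A = 0; EF_A = 7
ES_B = 0; EF_B = 15
ES_C = max(EF_A=7, EF_B=15) = 15; EF_C = 15+5 = 20
ES_D = max(EF_A=7, EF_B=15) = 15; EF_D = 15+12 = 27
ES_E = max(EF_A=7, EF_C=20) = 20; EF_E = 20+10 = 30
ES_F = max(EF_A=7, EF_D=27) = 27; EF_F = 27+6 = 33
ES_G = 15; EF_G = 15+5 = 20
ES_H = 15; EF_H = 15+13 = 28
ES_I = max(EF_E=30, EF_F=33, EF_G=20, EF_H=28) = 33; EF_I = 33+9 = 42
Expected project duration μ = 42 days. Critical path: B → D → F → I.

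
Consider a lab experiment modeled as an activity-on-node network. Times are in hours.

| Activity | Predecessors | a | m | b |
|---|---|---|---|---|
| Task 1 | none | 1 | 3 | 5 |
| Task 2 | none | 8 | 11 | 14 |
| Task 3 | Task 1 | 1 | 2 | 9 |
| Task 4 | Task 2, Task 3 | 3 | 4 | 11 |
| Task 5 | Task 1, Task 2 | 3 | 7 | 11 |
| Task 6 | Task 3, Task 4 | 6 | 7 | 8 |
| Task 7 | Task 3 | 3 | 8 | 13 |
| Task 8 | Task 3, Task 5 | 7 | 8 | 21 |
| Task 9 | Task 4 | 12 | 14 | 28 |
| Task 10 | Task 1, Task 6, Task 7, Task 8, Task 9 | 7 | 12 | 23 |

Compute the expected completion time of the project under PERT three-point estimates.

45 hours

te_Task 1 = (1 + 4·3 + 5)/6 = 18/6 = 3
te_Task 2 = (8 + 4·11 + 14)/6 = 66/6 = 11
te_Task 3 = (1 + 4·2 + 9)/6 = 18/6 = 3
te_Task 4 = (3 + 4·4 + 11)/6 = 30/6 = 5
te_Task 5 = (3 + 4·7 + 11)/6 = 42/6 = 7
te_Task 6 = (6 + 4·7 + 8)/6 = 42/6 = 7
te_Task 7 = (3 + 4·8 + 13)/6 = 48/6 = 8
te_Task 8 = (7 + 4·8 + 21)/6 = 60/6 = 10
te_Task 9 = (12 + 4·14 + 28)/6 = 96/6 = 16
te_Task 10 = (7 + 4·12 + 23)/6 = 78/6 = 13

Forward pass:
ES_Task 1 = 0; EF_Task 1 = 3
ES_Task 2 = 0; EF_Task 2 = 11
ES_Task 3 = 3; EF_Task 3 = 3+3 = 6
ES_Task 4 = max(EF_Task 2=11, EF_Task 3=6) = 11; EF_Task 4 = 11+5 = 16
ES_Task 5 = max(EF_Task 1=3, EF_Task 2=11) = 11; EF_Task 5 = 11+7 = 18
ES_Task 6 = max(EF_Task 3=6, EF_Task 4=16) = 16; EF_Task 6 = 16+7 = 23
ES_Task 7 = 6; EF_Task 7 = 6+8 = 14
ES_Task 8 = max(EF_Task 3=6, EF_Task 5=18) = 18; EF_Task 8 = 18+10 = 28
ES_Task 9 = 16; EF_Task 9 = 16+16 = 32
ES_Task 10 = max(EF_Task 1=3, EF_Task 6=23, EF_Task 7=14, EF_Task 8=28, EF_Task 9=32) = 32; EF_Task 10 = 32+13 = 45
Expected project duration μ = 45 hours. Critical path: Task 2 → Task 4 → Task 9 → Task 10.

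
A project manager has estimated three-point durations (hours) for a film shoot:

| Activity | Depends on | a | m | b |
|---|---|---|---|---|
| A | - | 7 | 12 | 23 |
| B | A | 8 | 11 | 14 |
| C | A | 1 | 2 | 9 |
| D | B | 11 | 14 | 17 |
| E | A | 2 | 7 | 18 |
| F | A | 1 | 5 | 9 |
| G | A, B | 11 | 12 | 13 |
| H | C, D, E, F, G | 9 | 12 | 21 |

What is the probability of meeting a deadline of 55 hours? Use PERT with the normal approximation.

te_A = (7 + 4·12 + 23)/6 = 78/6 = 13; σ²_A = ((23−7)/6)² = 7.111
te_B = (8 + 4·11 + 14)/6 = 66/6 = 11; σ²_B = ((14−8)/6)² = 1.000
te_C = (1 + 4·2 + 9)/6 = 18/6 = 3; σ²_C = ((9−1)/6)² = 1.778
te_D = (11 + 4·14 + 17)/6 = 84/6 = 14; σ²_D = ((17−11)/6)² = 1.000
te_E = (2 + 4·7 + 18)/6 = 48/6 = 8; σ²_E = ((18−2)/6)² = 7.111
te_F = (1 + 4·5 + 9)/6 = 30/6 = 5; σ²_F = ((9−1)/6)² = 1.778
te_G = (11 + 4·12 + 13)/6 = 72/6 = 12; σ²_G = ((13−11)/6)² = 0.111
te_H = (9 + 4·12 + 21)/6 = 78/6 = 13; σ²_H = ((21−9)/6)² = 4.000

Forward pass:
ES_A = 0; EF_A = 13
ES_B = 13; EF_B = 13+11 = 24
ES_C = 13; EF_C = 13+3 = 16
ES_D = 24; EF_D = 24+14 = 38
ES_E = 13; EF_E = 13+8 = 21
ES_F = 13; EF_F = 13+5 = 18
ES_G = max(EF_A=13, EF_B=24) = 24; EF_G = 24+12 = 36
ES_H = max(EF_C=16, EF_D=38, EF_E=21, EF_F=18, EF_G=36) = 38; EF_H = 38+13 = 51
Expected project duration μ = 51 hours. Critical path: A → B → D → H.

Variance along critical path = 7.111 + 1.000 + 1.000 + 4.000 = 13.111; σ = √13.111 = 3.621 hours.
Z = (55 − 51) / 3.621 = 1.105
P(T ≤ 55) = Φ(1.105) ≈ 0.865

0.865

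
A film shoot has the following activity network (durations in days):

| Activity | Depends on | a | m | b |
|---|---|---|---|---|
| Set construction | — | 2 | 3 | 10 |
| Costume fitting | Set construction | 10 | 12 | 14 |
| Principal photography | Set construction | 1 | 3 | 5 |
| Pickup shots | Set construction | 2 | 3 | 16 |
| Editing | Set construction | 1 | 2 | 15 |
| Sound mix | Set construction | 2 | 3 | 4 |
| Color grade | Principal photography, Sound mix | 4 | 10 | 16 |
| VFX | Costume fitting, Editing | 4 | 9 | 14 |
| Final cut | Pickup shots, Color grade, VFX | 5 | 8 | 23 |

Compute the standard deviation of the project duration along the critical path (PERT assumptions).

te_Set construction = (2 + 4·3 + 10)/6 = 24/6 = 4; σ²_Set construction = ((10−2)/6)² = 1.778
te_Costume fitting = (10 + 4·12 + 14)/6 = 72/6 = 12; σ²_Costume fitting = ((14−10)/6)² = 0.444
te_Principal photography = (1 + 4·3 + 5)/6 = 18/6 = 3; σ²_Principal photography = ((5−1)/6)² = 0.444
te_Pickup shots = (2 + 4·3 + 16)/6 = 30/6 = 5; σ²_Pickup shots = ((16−2)/6)² = 5.444
te_Editing = (1 + 4·2 + 15)/6 = 24/6 = 4; σ²_Editing = ((15−1)/6)² = 5.444
te_Sound mix = (2 + 4·3 + 4)/6 = 18/6 = 3; σ²_Sound mix = ((4−2)/6)² = 0.111
te_Color grade = (4 + 4·10 + 16)/6 = 60/6 = 10; σ²_Color grade = ((16−4)/6)² = 4.000
te_VFX = (4 + 4·9 + 14)/6 = 54/6 = 9; σ²_VFX = ((14−4)/6)² = 2.778
te_Final cut = (5 + 4·8 + 23)/6 = 60/6 = 10; σ²_Final cut = ((23−5)/6)² = 9.000

Forward pass:
ES_Set construction = 0; EF_Set construction = 4
ES_Costume fitting = 4; EF_Costume fitting = 4+12 = 16
ES_Principal photography = 4; EF_Principal photography = 4+3 = 7
ES_Pickup shots = 4; EF_Pickup shots = 4+5 = 9
ES_Editing = 4; EF_Editing = 4+4 = 8
ES_Sound mix = 4; EF_Sound mix = 4+3 = 7
ES_Color grade = max(EF_Principal photography=7, EF_Sound mix=7) = 7; EF_Color grade = 7+10 = 17
ES_VFX = max(EF_Costume fitting=16, EF_Editing=8) = 16; EF_VFX = 16+9 = 25
ES_Final cut = max(EF_Pickup shots=9, EF_Color grade=17, EF_VFX=25) = 25; EF_Final cut = 25+10 = 35
Expected project duration μ = 35 days. Critical path: Set construction → Costume fitting → VFX → Final cut.

Variance along critical path = 1.778 + 0.444 + 2.778 + 9.000 = 14.000
σ = √14.000 = 3.742 days

3.74 days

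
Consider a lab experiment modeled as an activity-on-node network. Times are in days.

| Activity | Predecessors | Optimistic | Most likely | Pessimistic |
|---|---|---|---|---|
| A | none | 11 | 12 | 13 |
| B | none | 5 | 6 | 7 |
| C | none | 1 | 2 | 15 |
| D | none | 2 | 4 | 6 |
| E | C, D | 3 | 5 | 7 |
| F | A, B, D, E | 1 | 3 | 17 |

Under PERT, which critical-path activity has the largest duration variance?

F

te_A = (11 + 4·12 + 13)/6 = 72/6 = 12; σ²_A = ((13−11)/6)² = 0.111
te_B = (5 + 4·6 + 7)/6 = 36/6 = 6; σ²_B = ((7−5)/6)² = 0.111
te_C = (1 + 4·2 + 15)/6 = 24/6 = 4; σ²_C = ((15−1)/6)² = 5.444
te_D = (2 + 4·4 + 6)/6 = 24/6 = 4; σ²_D = ((6−2)/6)² = 0.444
te_E = (3 + 4·5 + 7)/6 = 30/6 = 5; σ²_E = ((7−3)/6)² = 0.444
te_F = (1 + 4·3 + 17)/6 = 30/6 = 5; σ²_F = ((17−1)/6)² = 7.111

Forward pass:
ES_A = 0; EF_A = 12
ES_B = 0; EF_B = 6
ES_C = 0; EF_C = 4
ES_D = 0; EF_D = 4
ES_E = max(EF_C=4, EF_D=4) = 4; EF_E = 4+5 = 9
ES_F = max(EF_A=12, EF_B=6, EF_D=4, EF_E=9) = 12; EF_F = 12+5 = 17
Expected project duration μ = 17 days. Critical path: A → F.

Variances on critical path: σ²_A=0.111, σ²_F=7.111.
Largest is σ²_F = 7.111.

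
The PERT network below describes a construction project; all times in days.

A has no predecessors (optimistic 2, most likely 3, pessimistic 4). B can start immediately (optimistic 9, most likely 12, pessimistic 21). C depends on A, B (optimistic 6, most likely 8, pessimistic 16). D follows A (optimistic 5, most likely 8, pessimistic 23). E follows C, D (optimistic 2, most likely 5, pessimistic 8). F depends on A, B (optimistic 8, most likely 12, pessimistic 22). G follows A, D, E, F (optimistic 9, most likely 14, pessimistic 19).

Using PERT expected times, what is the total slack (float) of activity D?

te_A = (2 + 4·3 + 4)/6 = 18/6 = 3
te_B = (9 + 4·12 + 21)/6 = 78/6 = 13
te_C = (6 + 4·8 + 16)/6 = 54/6 = 9
te_D = (5 + 4·8 + 23)/6 = 60/6 = 10
te_E = (2 + 4·5 + 8)/6 = 30/6 = 5
te_F = (8 + 4·12 + 22)/6 = 78/6 = 13
te_G = (9 + 4·14 + 19)/6 = 84/6 = 14

Forward pass:
ES_A = 0; EF_A = 3
ES_B = 0; EF_B = 13
ES_C = max(EF_A=3, EF_B=13) = 13; EF_C = 13+9 = 22
ES_D = 3; EF_D = 3+10 = 13
ES_E = max(EF_C=22, EF_D=13) = 22; EF_E = 22+5 = 27
ES_F = max(EF_A=3, EF_B=13) = 13; EF_F = 13+13 = 26
ES_G = max(EF_A=3, EF_D=13, EF_E=27, EF_F=26) = 27; EF_G = 27+14 = 41
Expected project duration μ = 41 days. Critical path: B → C → E → G.

Backward pass:
LF_G = 41; LS_G = 41−14 = 27
LF_F = LS_G = 27; LS_F = 27−13 = 14
LF_E = LS_G = 27; LS_E = 27−5 = 22
LF_D = min(LS_E=22, LS_G=27) = 22; LS_D = 22−10 = 12
LF_C = LS_E = 22; LS_C = 22−9 = 13
LF_B = min(LS_C=13, LS_F=14) = 13; LS_B = 13−13 = 0
LF_A = min(LS_C=13, LS_D=12, LS_F=14, LS_G=27) = 12; LS_A = 12−3 = 9
Slack_D = LS_D − ES_D = 12 − 3 = 9

9 days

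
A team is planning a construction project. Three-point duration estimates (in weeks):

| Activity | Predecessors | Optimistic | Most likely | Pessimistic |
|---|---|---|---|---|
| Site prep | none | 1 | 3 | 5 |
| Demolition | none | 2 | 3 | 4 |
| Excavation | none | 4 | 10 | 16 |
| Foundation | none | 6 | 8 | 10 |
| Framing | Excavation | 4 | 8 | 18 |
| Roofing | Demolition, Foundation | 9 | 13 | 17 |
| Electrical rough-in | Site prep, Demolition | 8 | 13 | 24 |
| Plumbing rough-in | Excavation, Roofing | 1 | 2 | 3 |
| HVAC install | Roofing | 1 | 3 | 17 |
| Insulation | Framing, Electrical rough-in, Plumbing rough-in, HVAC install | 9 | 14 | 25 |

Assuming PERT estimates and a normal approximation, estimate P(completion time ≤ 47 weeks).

0.931

te_Site prep = (1 + 4·3 + 5)/6 = 18/6 = 3; σ²_Site prep = ((5−1)/6)² = 0.444
te_Demolition = (2 + 4·3 + 4)/6 = 18/6 = 3; σ²_Demolition = ((4−2)/6)² = 0.111
te_Excavation = (4 + 4·10 + 16)/6 = 60/6 = 10; σ²_Excavation = ((16−4)/6)² = 4.000
te_Foundation = (6 + 4·8 + 10)/6 = 48/6 = 8; σ²_Foundation = ((10−6)/6)² = 0.444
te_Framing = (4 + 4·8 + 18)/6 = 54/6 = 9; σ²_Framing = ((18−4)/6)² = 5.444
te_Roofing = (9 + 4·13 + 17)/6 = 78/6 = 13; σ²_Roofing = ((17−9)/6)² = 1.778
te_Electrical rough-in = (8 + 4·13 + 24)/6 = 84/6 = 14; σ²_Electrical rough-in = ((24−8)/6)² = 7.111
te_Plumbing rough-in = (1 + 4·2 + 3)/6 = 12/6 = 2; σ²_Plumbing rough-in = ((3−1)/6)² = 0.111
te_HVAC install = (1 + 4·3 + 17)/6 = 30/6 = 5; σ²_HVAC install = ((17−1)/6)² = 7.111
te_Insulation = (9 + 4·14 + 25)/6 = 90/6 = 15; σ²_Insulation = ((25−9)/6)² = 7.111

Forward pass:
ES_Site prep = 0; EF_Site prep = 3
ES_Demolition = 0; EF_Demolition = 3
ES_Excavation = 0; EF_Excavation = 10
ES_Foundation = 0; EF_Foundation = 8
ES_Framing = 10; EF_Framing = 10+9 = 19
ES_Roofing = max(EF_Demolition=3, EF_Foundation=8) = 8; EF_Roofing = 8+13 = 21
ES_Electrical rough-in = max(EF_Site prep=3, EF_Demolition=3) = 3; EF_Electrical rough-in = 3+14 = 17
ES_Plumbing rough-in = max(EF_Excavation=10, EF_Roofing=21) = 21; EF_Plumbing rough-in = 21+2 = 23
ES_HVAC install = 21; EF_HVAC install = 21+5 = 26
ES_Insulation = max(EF_Framing=19, EF_Electrical rough-in=17, EF_Plumbing rough-in=23, EF_HVAC install=26) = 26; EF_Insulation = 26+15 = 41
Expected project duration μ = 41 weeks. Critical path: Foundation → Roofing → HVAC install → Insulation.

Variance along critical path = 0.444 + 1.778 + 7.111 + 7.111 = 16.444; σ = √16.444 = 4.055 weeks.
Z = (47 − 41) / 4.055 = 1.480
P(T ≤ 47) = Φ(1.480) ≈ 0.931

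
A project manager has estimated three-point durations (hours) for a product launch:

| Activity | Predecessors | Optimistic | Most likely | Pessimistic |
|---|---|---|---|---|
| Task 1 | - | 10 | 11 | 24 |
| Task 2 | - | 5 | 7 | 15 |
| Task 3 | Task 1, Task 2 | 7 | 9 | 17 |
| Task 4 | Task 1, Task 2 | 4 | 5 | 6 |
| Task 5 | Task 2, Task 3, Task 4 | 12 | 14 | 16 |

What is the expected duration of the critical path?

37 hours

te_Task 1 = (10 + 4·11 + 24)/6 = 78/6 = 13
te_Task 2 = (5 + 4·7 + 15)/6 = 48/6 = 8
te_Task 3 = (7 + 4·9 + 17)/6 = 60/6 = 10
te_Task 4 = (4 + 4·5 + 6)/6 = 30/6 = 5
te_Task 5 = (12 + 4·14 + 16)/6 = 84/6 = 14

Forward pass:
ES_Task 1 = 0; EF_Task 1 = 13
ES_Task 2 = 0; EF_Task 2 = 8
ES_Task 3 = max(EF_Task 1=13, EF_Task 2=8) = 13; EF_Task 3 = 13+10 = 23
ES_Task 4 = max(EF_Task 1=13, EF_Task 2=8) = 13; EF_Task 4 = 13+5 = 18
ES_Task 5 = max(EF_Task 2=8, EF_Task 3=23, EF_Task 4=18) = 23; EF_Task 5 = 23+14 = 37
Expected project duration μ = 37 hours. Critical path: Task 1 → Task 3 → Task 5.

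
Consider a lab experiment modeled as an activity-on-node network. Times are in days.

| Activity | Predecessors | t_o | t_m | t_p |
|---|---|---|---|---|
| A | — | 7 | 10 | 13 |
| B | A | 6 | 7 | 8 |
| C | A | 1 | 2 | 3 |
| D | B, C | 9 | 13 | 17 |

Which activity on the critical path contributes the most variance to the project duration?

D

te_A = (7 + 4·10 + 13)/6 = 60/6 = 10; σ²_A = ((13−7)/6)² = 1.000
te_B = (6 + 4·7 + 8)/6 = 42/6 = 7; σ²_B = ((8−6)/6)² = 0.111
te_C = (1 + 4·2 + 3)/6 = 12/6 = 2; σ²_C = ((3−1)/6)² = 0.111
te_D = (9 + 4·13 + 17)/6 = 78/6 = 13; σ²_D = ((17−9)/6)² = 1.778

Forward pass:
ES_A = 0; EF_A = 10
ES_B = 10; EF_B = 10+7 = 17
ES_C = 10; EF_C = 10+2 = 12
ES_D = max(EF_B=17, EF_C=12) = 17; EF_D = 17+13 = 30
Expected project duration μ = 30 days. Critical path: A → B → D.

Variances on critical path: σ²_A=1.000, σ²_B=0.111, σ²_D=1.778.
Largest is σ²_D = 1.778.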